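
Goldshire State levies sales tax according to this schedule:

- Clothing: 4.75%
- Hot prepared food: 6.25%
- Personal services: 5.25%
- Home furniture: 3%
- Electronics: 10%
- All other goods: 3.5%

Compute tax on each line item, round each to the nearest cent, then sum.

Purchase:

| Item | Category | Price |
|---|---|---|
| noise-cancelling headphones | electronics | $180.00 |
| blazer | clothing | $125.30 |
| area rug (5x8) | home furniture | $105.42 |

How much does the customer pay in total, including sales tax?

Noise-cancelling headphones $180.00: electronics → 10% → $18.00
Blazer $125.30: clothing → 4.75% → $5.95
Area rug (5x8) $105.42: home furniture → 3% → $3.16
Subtotal = $410.72; tax = $27.11; total due = $437.83

$437.83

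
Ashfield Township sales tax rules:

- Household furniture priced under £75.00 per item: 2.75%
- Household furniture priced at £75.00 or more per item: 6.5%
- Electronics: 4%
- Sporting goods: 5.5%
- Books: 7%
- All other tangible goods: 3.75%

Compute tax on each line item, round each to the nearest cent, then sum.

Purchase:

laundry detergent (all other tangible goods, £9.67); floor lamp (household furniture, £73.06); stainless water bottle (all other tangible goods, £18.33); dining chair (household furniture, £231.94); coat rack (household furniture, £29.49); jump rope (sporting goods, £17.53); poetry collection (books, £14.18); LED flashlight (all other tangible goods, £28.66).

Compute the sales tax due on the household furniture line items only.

£17.90

Floor lamp £73.06: household furniture, under £75.00 → 2.75% → £2.01
Dining chair £231.94: household furniture, £75.00 or more → 6.5% → £15.08
Coat rack £29.49: household furniture, under £75.00 → 2.75% → £0.81
Tax on household furniture = £2.01 + £15.08 + £0.81 = £17.90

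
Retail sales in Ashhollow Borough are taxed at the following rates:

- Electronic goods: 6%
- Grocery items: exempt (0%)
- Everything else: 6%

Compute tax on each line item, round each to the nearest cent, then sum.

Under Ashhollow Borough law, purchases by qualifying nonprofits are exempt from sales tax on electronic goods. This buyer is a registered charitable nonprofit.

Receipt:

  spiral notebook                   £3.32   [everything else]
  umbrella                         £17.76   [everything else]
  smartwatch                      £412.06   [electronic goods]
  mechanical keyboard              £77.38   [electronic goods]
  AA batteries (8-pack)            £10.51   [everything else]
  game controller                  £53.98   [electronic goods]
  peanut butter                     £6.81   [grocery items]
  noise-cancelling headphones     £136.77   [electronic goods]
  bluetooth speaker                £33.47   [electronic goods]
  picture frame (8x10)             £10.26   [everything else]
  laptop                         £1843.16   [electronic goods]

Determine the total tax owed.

Spiral notebook £3.32: everything else → 6% → £0.20
Umbrella £17.76: everything else → 6% → £1.07
Smartwatch £412.06: electronic goods, buyer-exempt → 0% → £0.00
Mechanical keyboard £77.38: electronic goods, buyer-exempt → 0% → £0.00
AA batteries (8-pack) £10.51: everything else → 6% → £0.63
Game controller £53.98: electronic goods, buyer-exempt → 0% → £0.00
Peanut butter £6.81: grocery items → 0% → £0.00
Noise-cancelling headphones £136.77: electronic goods, buyer-exempt → 0% → £0.00
Bluetooth speaker £33.47: electronic goods, buyer-exempt → 0% → £0.00
Picture frame (8x10) £10.26: everything else → 6% → £0.62
Laptop £1843.16: electronic goods, buyer-exempt → 0% → £0.00
Total tax = £0.20 + £1.07 + £0.63 + £0.62 = £2.52

£2.52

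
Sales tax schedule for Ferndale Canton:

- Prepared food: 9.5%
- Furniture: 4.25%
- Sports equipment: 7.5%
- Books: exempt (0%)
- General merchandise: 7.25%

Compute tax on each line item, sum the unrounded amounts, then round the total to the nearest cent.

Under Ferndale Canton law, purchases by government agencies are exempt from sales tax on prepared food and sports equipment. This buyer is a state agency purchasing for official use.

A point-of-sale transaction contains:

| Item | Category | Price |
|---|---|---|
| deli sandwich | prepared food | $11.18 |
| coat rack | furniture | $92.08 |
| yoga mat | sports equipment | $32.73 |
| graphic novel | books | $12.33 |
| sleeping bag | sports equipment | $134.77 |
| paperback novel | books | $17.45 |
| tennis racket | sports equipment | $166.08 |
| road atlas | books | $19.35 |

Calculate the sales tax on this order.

$3.91

Deli sandwich $11.18: prepared food, buyer-exempt → 0% → $0.00
Coat rack $92.08: furniture → 4.25% → $3.9134
Yoga mat $32.73: sports equipment, buyer-exempt → 0% → $0.00
Graphic novel $12.33: books → 0% → $0.00
Sleeping bag $134.77: sports equipment, buyer-exempt → 0% → $0.00
Paperback novel $17.45: books → 0% → $0.00
Tennis racket $166.08: sports equipment, buyer-exempt → 0% → $0.00
Road atlas $19.35: books → 0% → $0.00
Unrounded tax sum = $3.9134 → $3.91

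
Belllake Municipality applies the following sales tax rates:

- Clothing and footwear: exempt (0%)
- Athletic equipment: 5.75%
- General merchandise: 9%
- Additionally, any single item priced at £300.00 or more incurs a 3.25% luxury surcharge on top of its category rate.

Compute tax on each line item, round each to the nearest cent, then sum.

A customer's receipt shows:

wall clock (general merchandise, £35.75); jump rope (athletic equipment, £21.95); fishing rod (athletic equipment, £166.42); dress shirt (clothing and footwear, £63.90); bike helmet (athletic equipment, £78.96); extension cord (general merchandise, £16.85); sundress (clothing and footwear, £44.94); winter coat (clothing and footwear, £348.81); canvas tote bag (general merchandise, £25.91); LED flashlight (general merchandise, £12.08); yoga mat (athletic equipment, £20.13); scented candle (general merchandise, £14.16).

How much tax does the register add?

Wall clock £35.75: general merchandise → 9% → £3.22
Jump rope £21.95: athletic equipment → 5.75% → £1.26
Fishing rod £166.42: athletic equipment → 5.75% → £9.57
Dress shirt £63.90: clothing and footwear → 0% → £0.00
Bike helmet £78.96: athletic equipment → 5.75% → £4.54
Extension cord £16.85: general merchandise → 9% → £1.52
Sundress £44.94: clothing and footwear → 0% → £0.00
Winter coat £348.81: clothing and footwear → 0% + 3.25% surcharge = 3.25% → £11.34
Canvas tote bag £25.91: general merchandise → 9% → £2.33
LED flashlight £12.08: general merchandise → 9% → £1.09
Yoga mat £20.13: athletic equipment → 5.75% → £1.16
Scented candle £14.16: general merchandise → 9% → £1.27
Total tax = £3.22 + £1.26 + £9.57 + £4.54 + £1.52 + £11.34 + £2.33 + £1.09 + £1.16 + £1.27 = £37.30

£37.30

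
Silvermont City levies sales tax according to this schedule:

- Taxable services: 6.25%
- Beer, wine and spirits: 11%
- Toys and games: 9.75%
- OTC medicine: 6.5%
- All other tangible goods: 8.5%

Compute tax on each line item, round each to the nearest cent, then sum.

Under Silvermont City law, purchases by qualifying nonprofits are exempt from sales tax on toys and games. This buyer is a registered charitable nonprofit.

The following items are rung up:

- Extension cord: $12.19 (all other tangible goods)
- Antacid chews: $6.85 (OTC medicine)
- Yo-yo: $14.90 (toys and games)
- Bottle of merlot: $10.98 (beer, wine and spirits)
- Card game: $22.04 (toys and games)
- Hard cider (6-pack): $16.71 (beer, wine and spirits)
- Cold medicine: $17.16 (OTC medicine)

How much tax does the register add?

Extension cord $12.19: all other tangible goods → 8.5% → $1.04
Antacid chews $6.85: OTC medicine → 6.5% → $0.45
Yo-yo $14.90: toys and games, buyer-exempt → 0% → $0.00
Bottle of merlot $10.98: beer, wine and spirits → 11% → $1.21
Card game $22.04: toys and games, buyer-exempt → 0% → $0.00
Hard cider (6-pack) $16.71: beer, wine and spirits → 11% → $1.84
Cold medicine $17.16: OTC medicine → 6.5% → $1.12
Total tax = $1.04 + $0.45 + $1.21 + $1.84 + $1.12 = $5.66

$5.66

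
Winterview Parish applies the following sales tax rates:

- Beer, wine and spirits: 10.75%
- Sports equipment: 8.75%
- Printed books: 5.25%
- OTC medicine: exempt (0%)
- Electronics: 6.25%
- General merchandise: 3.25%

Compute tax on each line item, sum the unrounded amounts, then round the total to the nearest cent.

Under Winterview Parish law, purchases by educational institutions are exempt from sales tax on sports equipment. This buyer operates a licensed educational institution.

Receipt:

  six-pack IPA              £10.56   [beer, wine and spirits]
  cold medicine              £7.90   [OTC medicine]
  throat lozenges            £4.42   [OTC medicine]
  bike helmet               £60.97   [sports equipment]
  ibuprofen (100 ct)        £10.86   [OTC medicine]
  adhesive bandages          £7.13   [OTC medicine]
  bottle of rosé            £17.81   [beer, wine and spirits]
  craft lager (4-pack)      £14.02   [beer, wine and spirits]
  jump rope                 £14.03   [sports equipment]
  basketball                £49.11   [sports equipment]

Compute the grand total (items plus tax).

£201.37

Six-pack IPA £10.56: beer, wine and spirits → 10.75% → £1.1352
Cold medicine £7.90: OTC medicine → 0% → £0.00
Throat lozenges £4.42: OTC medicine → 0% → £0.00
Bike helmet £60.97: sports equipment, buyer-exempt → 0% → £0.00
Ibuprofen (100 ct) £10.86: OTC medicine → 0% → £0.00
Adhesive bandages £7.13: OTC medicine → 0% → £0.00
Bottle of rosé £17.81: beer, wine and spirits → 10.75% → £1.914575
Craft lager (4-pack) £14.02: beer, wine and spirits → 10.75% → £1.50715
Jump rope £14.03: sports equipment, buyer-exempt → 0% → £0.00
Basketball £49.11: sports equipment, buyer-exempt → 0% → £0.00
Subtotal = £196.81; unrounded tax = £4.556925 → £4.56; total due = £201.37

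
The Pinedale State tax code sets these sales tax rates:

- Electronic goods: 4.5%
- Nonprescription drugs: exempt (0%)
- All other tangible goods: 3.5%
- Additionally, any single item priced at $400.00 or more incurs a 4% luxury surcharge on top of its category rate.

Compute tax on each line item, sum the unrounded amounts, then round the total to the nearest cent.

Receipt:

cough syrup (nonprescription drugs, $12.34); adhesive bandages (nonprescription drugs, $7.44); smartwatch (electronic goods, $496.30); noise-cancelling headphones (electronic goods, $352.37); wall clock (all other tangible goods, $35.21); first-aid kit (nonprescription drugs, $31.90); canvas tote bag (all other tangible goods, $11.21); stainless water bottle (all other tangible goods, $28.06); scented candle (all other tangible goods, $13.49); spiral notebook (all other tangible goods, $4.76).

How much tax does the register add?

Cough syrup $12.34: nonprescription drugs → 0% → $0.00
Adhesive bandages $7.44: nonprescription drugs → 0% → $0.00
Smartwatch $496.30: electronic goods → 4.5% + 4% surcharge = 8.5% → $42.1855
Noise-cancelling headphones $352.37: electronic goods → 4.5% → $15.85665
Wall clock $35.21: all other tangible goods → 3.5% → $1.23235
First-aid kit $31.90: nonprescription drugs → 0% → $0.00
Canvas tote bag $11.21: all other tangible goods → 3.5% → $0.39235
Stainless water bottle $28.06: all other tangible goods → 3.5% → $0.9821
Scented candle $13.49: all other tangible goods → 3.5% → $0.47215
Spiral notebook $4.76: all other tangible goods → 3.5% → $0.1666
Unrounded tax sum = $61.2877 → $61.29

$61.29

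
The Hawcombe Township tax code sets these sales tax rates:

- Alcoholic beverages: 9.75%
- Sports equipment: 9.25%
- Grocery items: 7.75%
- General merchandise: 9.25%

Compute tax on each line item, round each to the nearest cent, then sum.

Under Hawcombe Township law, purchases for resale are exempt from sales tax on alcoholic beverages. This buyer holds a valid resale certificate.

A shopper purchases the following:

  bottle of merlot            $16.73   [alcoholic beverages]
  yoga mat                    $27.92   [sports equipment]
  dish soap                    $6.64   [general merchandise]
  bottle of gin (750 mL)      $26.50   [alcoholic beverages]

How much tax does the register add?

$3.19

Bottle of merlot $16.73: alcoholic beverages, buyer-exempt → 0% → $0.00
Yoga mat $27.92: sports equipment → 9.25% → $2.58
Dish soap $6.64: general merchandise → 9.25% → $0.61
Bottle of gin (750 mL) $26.50: alcoholic beverages, buyer-exempt → 0% → $0.00
Total tax = $2.58 + $0.61 = $3.19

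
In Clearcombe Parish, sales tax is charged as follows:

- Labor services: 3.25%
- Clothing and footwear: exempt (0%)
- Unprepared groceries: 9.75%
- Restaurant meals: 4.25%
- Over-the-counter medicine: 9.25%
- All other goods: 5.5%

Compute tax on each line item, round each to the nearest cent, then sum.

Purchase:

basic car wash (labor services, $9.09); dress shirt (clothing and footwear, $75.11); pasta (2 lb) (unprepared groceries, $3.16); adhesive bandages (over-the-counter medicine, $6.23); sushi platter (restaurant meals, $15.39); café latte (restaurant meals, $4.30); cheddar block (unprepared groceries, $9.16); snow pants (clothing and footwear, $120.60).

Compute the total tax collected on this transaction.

Basic car wash $9.09: labor services → 3.25% → $0.30
Dress shirt $75.11: clothing and footwear → 0% → $0.00
Pasta (2 lb) $3.16: unprepared groceries → 9.75% → $0.31
Adhesive bandages $6.23: over-the-counter medicine → 9.25% → $0.58
Sushi platter $15.39: restaurant meals → 4.25% → $0.65
Café latte $4.30: restaurant meals → 4.25% → $0.18
Cheddar block $9.16: unprepared groceries → 9.75% → $0.89
Snow pants $120.60: clothing and footwear → 0% → $0.00
Total tax = $0.30 + $0.31 + $0.58 + $0.65 + $0.18 + $0.89 = $2.91

$2.91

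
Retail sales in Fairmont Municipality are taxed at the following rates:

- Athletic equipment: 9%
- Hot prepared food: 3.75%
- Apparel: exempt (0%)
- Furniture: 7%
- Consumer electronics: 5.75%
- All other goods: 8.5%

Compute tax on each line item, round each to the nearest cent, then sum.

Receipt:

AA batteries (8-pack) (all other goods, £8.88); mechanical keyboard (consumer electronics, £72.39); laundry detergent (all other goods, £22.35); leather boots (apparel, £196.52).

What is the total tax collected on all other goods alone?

£2.65

AA batteries (8-pack) £8.88: all other goods → 8.5% → £0.75
Laundry detergent £22.35: all other goods → 8.5% → £1.90
Tax on all other goods = £0.75 + £1.90 = £2.65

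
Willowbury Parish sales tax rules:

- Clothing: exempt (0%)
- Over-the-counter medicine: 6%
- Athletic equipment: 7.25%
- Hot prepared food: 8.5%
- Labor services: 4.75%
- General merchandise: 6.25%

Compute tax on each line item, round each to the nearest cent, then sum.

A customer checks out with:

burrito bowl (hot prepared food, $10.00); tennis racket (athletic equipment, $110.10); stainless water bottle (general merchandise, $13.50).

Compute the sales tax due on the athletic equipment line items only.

Tennis racket $110.10: athletic equipment → 7.25% → $7.98
Tax on athletic equipment = $7.98

$7.98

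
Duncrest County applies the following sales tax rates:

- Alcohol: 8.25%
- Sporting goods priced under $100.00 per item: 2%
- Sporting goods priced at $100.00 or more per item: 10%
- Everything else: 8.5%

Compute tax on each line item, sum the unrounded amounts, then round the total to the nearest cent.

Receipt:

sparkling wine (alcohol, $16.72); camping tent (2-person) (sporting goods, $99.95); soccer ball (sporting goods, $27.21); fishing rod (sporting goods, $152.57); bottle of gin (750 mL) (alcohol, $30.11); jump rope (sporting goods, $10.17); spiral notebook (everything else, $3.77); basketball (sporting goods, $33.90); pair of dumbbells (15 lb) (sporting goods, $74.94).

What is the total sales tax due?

$24.36

Sparkling wine $16.72: alcohol → 8.25% → $1.3794
Camping tent (2-person) $99.95: sporting goods, under $100.00 → 2% → $1.999
Soccer ball $27.21: sporting goods, under $100.00 → 2% → $0.5442
Fishing rod $152.57: sporting goods, $100.00 or more → 10% → $15.257
Bottle of gin (750 mL) $30.11: alcohol → 8.25% → $2.484075
Jump rope $10.17: sporting goods, under $100.00 → 2% → $0.2034
Spiral notebook $3.77: everything else → 8.5% → $0.32045
Basketball $33.90: sporting goods, under $100.00 → 2% → $0.678
Pair of dumbbells (15 lb) $74.94: sporting goods, under $100.00 → 2% → $1.4988
Unrounded tax sum = $24.364325 → $24.36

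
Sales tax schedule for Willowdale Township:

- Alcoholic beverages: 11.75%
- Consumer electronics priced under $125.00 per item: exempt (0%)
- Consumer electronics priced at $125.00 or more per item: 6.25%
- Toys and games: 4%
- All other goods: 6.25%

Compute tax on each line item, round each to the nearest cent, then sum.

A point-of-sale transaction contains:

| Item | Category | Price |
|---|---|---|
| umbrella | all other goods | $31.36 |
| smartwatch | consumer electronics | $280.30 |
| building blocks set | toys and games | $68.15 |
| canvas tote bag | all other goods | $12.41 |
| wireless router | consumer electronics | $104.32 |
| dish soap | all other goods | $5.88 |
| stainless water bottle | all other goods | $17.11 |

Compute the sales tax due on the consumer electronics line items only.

$17.52

Smartwatch $280.30: consumer electronics, $125.00 or more → 6.25% → $17.52
Wireless router $104.32: consumer electronics, under $125.00 → 0% → $0.00
Tax on consumer electronics = $17.52 + $0.00 = $17.52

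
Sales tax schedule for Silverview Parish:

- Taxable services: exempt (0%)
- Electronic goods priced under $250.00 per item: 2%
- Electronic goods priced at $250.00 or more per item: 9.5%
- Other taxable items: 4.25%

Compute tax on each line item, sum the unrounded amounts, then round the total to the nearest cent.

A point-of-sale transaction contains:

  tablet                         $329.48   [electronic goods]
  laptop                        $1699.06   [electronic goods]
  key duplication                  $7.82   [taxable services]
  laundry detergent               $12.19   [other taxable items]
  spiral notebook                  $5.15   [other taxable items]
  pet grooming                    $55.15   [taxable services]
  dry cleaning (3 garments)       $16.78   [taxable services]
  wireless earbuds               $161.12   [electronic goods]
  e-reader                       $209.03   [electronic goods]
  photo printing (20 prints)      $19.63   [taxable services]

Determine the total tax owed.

Tablet $329.48: electronic goods, $250.00 or more → 9.5% → $31.3006
Laptop $1699.06: electronic goods, $250.00 or more → 9.5% → $161.4107
Key duplication $7.82: taxable services → 0% → $0.00
Laundry detergent $12.19: other taxable items → 4.25% → $0.518075
Spiral notebook $5.15: other taxable items → 4.25% → $0.218875
Pet grooming $55.15: taxable services → 0% → $0.00
Dry cleaning (3 garments) $16.78: taxable services → 0% → $0.00
Wireless earbuds $161.12: electronic goods, under $250.00 → 2% → $3.2224
E-reader $209.03: electronic goods, under $250.00 → 2% → $4.1806
Photo printing (20 prints) $19.63: taxable services → 0% → $0.00
Unrounded tax sum = $200.85125 → $200.85

$200.85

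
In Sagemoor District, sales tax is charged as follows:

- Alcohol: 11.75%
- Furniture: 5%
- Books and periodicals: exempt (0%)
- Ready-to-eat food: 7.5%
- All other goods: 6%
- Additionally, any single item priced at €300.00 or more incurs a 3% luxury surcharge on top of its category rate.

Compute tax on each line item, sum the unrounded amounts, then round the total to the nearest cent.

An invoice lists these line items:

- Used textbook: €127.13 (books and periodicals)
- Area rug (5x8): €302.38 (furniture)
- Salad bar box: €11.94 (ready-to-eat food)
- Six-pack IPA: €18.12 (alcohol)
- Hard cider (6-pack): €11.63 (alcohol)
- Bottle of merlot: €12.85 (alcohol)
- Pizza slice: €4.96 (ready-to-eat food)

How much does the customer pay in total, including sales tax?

Used textbook €127.13: books and periodicals → 0% → €0.00
Area rug (5x8) €302.38: furniture → 5% + 3% surcharge = 8% → €24.1904
Salad bar box €11.94: ready-to-eat food → 7.5% → €0.8955
Six-pack IPA €18.12: alcohol → 11.75% → €2.1291
Hard cider (6-pack) €11.63: alcohol → 11.75% → €1.366525
Bottle of merlot €12.85: alcohol → 11.75% → €1.509875
Pizza slice €4.96: ready-to-eat food → 7.5% → €0.372
Subtotal = €489.01; unrounded tax = €30.4634 → €30.46; total due = €519.47

€519.47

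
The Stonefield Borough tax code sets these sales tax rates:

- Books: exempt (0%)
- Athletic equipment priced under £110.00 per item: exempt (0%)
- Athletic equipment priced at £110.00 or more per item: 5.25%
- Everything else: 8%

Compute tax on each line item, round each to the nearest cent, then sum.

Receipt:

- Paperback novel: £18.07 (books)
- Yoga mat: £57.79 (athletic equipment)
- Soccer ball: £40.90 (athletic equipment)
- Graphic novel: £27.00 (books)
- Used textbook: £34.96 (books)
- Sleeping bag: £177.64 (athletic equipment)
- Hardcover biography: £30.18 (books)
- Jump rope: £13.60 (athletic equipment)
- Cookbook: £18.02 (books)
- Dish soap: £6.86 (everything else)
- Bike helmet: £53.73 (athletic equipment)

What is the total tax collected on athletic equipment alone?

Yoga mat £57.79: athletic equipment, under £110.00 → 0% → £0.00
Soccer ball £40.90: athletic equipment, under £110.00 → 0% → £0.00
Sleeping bag £177.64: athletic equipment, £110.00 or more → 5.25% → £9.33
Jump rope £13.60: athletic equipment, under £110.00 → 0% → £0.00
Bike helmet £53.73: athletic equipment, under £110.00 → 0% → £0.00
Tax on athletic equipment = £0.00 + £0.00 + £9.33 + £0.00 + £0.00 = £9.33

£9.33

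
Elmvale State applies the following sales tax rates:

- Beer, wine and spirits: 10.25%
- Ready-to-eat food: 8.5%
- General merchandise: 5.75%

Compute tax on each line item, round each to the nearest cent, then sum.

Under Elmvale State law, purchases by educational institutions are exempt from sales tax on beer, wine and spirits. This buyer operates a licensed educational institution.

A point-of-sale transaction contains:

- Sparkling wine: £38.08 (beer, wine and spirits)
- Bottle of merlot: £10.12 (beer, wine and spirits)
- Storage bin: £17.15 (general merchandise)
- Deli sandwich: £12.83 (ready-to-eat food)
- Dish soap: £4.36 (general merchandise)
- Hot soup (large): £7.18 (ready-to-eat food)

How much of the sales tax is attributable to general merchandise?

£1.24

Storage bin £17.15: general merchandise → 5.75% → £0.99
Dish soap £4.36: general merchandise → 5.75% → £0.25
Tax on general merchandise = £0.99 + £0.25 = £1.24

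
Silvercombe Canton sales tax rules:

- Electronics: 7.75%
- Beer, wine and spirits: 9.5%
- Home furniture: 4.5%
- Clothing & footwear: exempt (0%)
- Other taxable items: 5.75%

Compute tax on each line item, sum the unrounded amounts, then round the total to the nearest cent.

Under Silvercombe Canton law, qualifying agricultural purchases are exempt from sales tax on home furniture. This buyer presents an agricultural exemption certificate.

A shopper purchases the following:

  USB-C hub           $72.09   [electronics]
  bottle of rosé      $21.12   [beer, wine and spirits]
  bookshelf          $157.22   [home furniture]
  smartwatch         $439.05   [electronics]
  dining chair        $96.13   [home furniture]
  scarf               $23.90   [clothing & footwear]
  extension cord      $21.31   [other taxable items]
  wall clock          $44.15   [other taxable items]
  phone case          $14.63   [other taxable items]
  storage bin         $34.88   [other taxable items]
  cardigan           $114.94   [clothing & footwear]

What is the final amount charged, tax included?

USB-C hub $72.09: electronics → 7.75% → $5.586975
Bottle of rosé $21.12: beer, wine and spirits → 9.5% → $2.0064
Bookshelf $157.22: home furniture, buyer-exempt → 0% → $0.00
Smartwatch $439.05: electronics → 7.75% → $34.026375
Dining chair $96.13: home furniture, buyer-exempt → 0% → $0.00
Scarf $23.90: clothing & footwear → 0% → $0.00
Extension cord $21.31: other taxable items → 5.75% → $1.225325
Wall clock $44.15: other taxable items → 5.75% → $2.538625
Phone case $14.63: other taxable items → 5.75% → $0.841225
Storage bin $34.88: other taxable items → 5.75% → $2.0056
Cardigan $114.94: clothing & footwear → 0% → $0.00
Subtotal = $1039.42; unrounded tax = $48.230525 → $48.23; total due = $1087.65

$1087.65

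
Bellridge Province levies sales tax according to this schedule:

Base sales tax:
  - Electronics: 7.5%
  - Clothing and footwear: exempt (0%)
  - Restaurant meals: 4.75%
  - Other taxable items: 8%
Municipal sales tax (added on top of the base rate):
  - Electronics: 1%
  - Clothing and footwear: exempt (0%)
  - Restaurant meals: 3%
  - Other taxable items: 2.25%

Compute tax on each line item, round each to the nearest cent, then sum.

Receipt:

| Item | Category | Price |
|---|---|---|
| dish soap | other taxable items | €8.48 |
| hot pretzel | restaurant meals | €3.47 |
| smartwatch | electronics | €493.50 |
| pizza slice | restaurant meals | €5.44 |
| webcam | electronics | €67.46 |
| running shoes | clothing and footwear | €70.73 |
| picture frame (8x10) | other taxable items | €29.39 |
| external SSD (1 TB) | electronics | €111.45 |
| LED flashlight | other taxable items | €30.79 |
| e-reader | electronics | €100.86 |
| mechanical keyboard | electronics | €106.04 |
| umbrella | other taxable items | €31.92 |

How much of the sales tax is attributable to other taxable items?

€10.31

Dish soap €8.48: other taxable items → 8% + 2.25% municipal = 10.25% → €0.87
Picture frame (8x10) €29.39: other taxable items → 8% + 2.25% municipal = 10.25% → €3.01
LED flashlight €30.79: other taxable items → 8% + 2.25% municipal = 10.25% → €3.16
Umbrella €31.92: other taxable items → 8% + 2.25% municipal = 10.25% → €3.27
Tax on other taxable items = €0.87 + €3.01 + €3.16 + €3.27 = €10.31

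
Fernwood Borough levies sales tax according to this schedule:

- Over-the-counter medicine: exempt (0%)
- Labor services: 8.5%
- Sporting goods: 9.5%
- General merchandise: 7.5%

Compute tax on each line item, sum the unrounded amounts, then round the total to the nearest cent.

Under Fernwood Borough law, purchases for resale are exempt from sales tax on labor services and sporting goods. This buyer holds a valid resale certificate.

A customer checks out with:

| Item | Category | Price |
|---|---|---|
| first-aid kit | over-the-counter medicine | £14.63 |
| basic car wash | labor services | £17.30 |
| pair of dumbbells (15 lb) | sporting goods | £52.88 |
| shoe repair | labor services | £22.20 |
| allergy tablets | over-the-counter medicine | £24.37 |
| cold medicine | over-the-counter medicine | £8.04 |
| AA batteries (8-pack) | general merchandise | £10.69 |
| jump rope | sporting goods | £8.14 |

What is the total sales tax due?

£0.80

First-aid kit £14.63: over-the-counter medicine → 0% → £0.00
Basic car wash £17.30: labor services, buyer-exempt → 0% → £0.00
Pair of dumbbells (15 lb) £52.88: sporting goods, buyer-exempt → 0% → £0.00
Shoe repair £22.20: labor services, buyer-exempt → 0% → £0.00
Allergy tablets £24.37: over-the-counter medicine → 0% → £0.00
Cold medicine £8.04: over-the-counter medicine → 0% → £0.00
AA batteries (8-pack) £10.69: general merchandise → 7.5% → £0.80175
Jump rope £8.14: sporting goods, buyer-exempt → 0% → £0.00
Unrounded tax sum = £0.80175 → £0.80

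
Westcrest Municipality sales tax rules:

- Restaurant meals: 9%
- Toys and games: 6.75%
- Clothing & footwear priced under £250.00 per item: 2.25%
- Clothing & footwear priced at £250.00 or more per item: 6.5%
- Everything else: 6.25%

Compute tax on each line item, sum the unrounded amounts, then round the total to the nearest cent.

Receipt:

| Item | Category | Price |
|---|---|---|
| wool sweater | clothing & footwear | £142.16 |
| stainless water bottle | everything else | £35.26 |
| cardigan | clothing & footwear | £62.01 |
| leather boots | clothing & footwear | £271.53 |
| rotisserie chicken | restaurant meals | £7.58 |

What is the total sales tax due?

Wool sweater £142.16: clothing & footwear, under £250.00 → 2.25% → £3.1986
Stainless water bottle £35.26: everything else → 6.25% → £2.20375
Cardigan £62.01: clothing & footwear, under £250.00 → 2.25% → £1.395225
Leather boots £271.53: clothing & footwear, £250.00 or more → 6.5% → £17.64945
Rotisserie chicken £7.58: restaurant meals → 9% → £0.6822
Unrounded tax sum = £25.129225 → £25.13

£25.13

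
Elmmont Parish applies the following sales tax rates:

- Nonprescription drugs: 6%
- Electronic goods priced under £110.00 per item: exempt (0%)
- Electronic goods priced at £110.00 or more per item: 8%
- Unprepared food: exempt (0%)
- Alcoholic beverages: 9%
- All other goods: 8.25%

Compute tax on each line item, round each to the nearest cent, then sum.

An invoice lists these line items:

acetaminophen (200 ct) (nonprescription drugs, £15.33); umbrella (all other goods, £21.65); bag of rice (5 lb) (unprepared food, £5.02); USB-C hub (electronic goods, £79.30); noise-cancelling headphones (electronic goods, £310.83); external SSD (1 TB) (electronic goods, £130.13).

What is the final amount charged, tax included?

Acetaminophen (200 ct) £15.33: nonprescription drugs → 6% → £0.92
Umbrella £21.65: all other goods → 8.25% → £1.79
Bag of rice (5 lb) £5.02: unprepared food → 0% → £0.00
USB-C hub £79.30: electronic goods, under £110.00 → 0% → £0.00
Noise-cancelling headphones £310.83: electronic goods, £110.00 or more → 8% → £24.87
External SSD (1 TB) £130.13: electronic goods, £110.00 or more → 8% → £10.41
Subtotal = £562.26; tax = £37.99; total due = £600.25

£600.25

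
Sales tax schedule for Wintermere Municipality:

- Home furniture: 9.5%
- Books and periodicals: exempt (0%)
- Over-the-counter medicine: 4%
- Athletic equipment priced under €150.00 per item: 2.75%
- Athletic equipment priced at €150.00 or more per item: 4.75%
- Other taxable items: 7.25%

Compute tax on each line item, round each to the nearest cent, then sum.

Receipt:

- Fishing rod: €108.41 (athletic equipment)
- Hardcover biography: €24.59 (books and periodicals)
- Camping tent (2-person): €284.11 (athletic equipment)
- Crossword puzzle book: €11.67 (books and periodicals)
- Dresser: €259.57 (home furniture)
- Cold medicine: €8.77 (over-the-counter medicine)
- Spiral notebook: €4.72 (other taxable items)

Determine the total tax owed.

€41.83

Fishing rod €108.41: athletic equipment, under €150.00 → 2.75% → €2.98
Hardcover biography €24.59: books and periodicals → 0% → €0.00
Camping tent (2-person) €284.11: athletic equipment, €150.00 or more → 4.75% → €13.50
Crossword puzzle book €11.67: books and periodicals → 0% → €0.00
Dresser €259.57: home furniture → 9.5% → €24.66
Cold medicine €8.77: over-the-counter medicine → 4% → €0.35
Spiral notebook €4.72: other taxable items → 7.25% → €0.34
Total tax = €2.98 + €13.50 + €24.66 + €0.35 + €0.34 = €41.83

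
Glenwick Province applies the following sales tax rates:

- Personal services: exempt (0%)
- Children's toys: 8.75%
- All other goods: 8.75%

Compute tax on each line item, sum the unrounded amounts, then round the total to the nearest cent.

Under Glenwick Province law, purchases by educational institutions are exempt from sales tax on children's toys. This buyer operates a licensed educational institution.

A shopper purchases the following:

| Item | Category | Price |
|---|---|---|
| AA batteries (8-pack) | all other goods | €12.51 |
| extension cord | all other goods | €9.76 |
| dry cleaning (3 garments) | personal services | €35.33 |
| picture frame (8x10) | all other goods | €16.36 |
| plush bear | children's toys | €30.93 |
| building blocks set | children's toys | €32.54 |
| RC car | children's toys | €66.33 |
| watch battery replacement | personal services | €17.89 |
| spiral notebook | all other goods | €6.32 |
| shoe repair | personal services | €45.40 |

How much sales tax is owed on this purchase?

AA batteries (8-pack) €12.51: all other goods → 8.75% → €1.094625
Extension cord €9.76: all other goods → 8.75% → €0.854
Dry cleaning (3 garments) €35.33: personal services → 0% → €0.00
Picture frame (8x10) €16.36: all other goods → 8.75% → €1.4315
Plush bear €30.93: children's toys, buyer-exempt → 0% → €0.00
Building blocks set €32.54: children's toys, buyer-exempt → 0% → €0.00
RC car €66.33: children's toys, buyer-exempt → 0% → €0.00
Watch battery replacement €17.89: personal services → 0% → €0.00
Spiral notebook €6.32: all other goods → 8.75% → €0.553
Shoe repair €45.40: personal services → 0% → €0.00
Unrounded tax sum = €3.933125 → €3.93

€3.93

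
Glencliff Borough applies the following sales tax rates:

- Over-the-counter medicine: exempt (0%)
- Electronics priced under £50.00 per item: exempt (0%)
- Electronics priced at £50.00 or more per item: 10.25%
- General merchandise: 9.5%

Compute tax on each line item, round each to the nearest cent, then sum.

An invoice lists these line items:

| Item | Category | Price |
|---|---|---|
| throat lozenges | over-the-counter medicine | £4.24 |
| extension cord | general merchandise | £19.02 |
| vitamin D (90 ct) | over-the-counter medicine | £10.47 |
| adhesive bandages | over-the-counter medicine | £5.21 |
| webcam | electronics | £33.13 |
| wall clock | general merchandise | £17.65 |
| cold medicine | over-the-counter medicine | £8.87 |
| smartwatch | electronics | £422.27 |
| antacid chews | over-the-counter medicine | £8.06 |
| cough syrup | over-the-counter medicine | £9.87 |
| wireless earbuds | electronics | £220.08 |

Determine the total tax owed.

£69.33

Throat lozenges £4.24: over-the-counter medicine → 0% → £0.00
Extension cord £19.02: general merchandise → 9.5% → £1.81
Vitamin D (90 ct) £10.47: over-the-counter medicine → 0% → £0.00
Adhesive bandages £5.21: over-the-counter medicine → 0% → £0.00
Webcam £33.13: electronics, under £50.00 → 0% → £0.00
Wall clock £17.65: general merchandise → 9.5% → £1.68
Cold medicine £8.87: over-the-counter medicine → 0% → £0.00
Smartwatch £422.27: electronics, £50.00 or more → 10.25% → £43.28
Antacid chews £8.06: over-the-counter medicine → 0% → £0.00
Cough syrup £9.87: over-the-counter medicine → 0% → £0.00
Wireless earbuds £220.08: electronics, £50.00 or more → 10.25% → £22.56
Total tax = £1.81 + £1.68 + £43.28 + £22.56 = £69.33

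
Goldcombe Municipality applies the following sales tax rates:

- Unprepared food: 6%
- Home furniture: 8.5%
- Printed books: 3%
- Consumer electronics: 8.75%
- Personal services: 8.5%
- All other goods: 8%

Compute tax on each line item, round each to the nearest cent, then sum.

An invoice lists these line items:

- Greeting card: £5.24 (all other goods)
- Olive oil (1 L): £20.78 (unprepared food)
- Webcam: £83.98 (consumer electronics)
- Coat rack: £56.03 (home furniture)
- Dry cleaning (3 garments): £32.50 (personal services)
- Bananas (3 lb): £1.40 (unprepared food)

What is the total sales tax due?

Greeting card £5.24: all other goods → 8% → £0.42
Olive oil (1 L) £20.78: unprepared food → 6% → £1.25
Webcam £83.98: consumer electronics → 8.75% → £7.35
Coat rack £56.03: home furniture → 8.5% → £4.76
Dry cleaning (3 garments) £32.50: personal services → 8.5% → £2.76
Bananas (3 lb) £1.40: unprepared food → 6% → £0.08
Total tax = £0.42 + £1.25 + £7.35 + £4.76 + £2.76 + £0.08 = £16.62

£16.62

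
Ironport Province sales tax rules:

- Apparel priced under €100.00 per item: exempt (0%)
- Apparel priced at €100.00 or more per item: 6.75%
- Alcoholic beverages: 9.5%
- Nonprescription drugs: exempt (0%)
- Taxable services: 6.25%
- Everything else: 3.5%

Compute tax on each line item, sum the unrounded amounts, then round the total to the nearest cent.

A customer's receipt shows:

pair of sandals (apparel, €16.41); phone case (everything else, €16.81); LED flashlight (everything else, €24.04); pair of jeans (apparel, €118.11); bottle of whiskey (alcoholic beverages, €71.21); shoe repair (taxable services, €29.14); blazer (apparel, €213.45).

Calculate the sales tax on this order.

€32.40

Pair of sandals €16.41: apparel, under €100.00 → 0% → €0.00
Phone case €16.81: everything else → 3.5% → €0.58835
LED flashlight €24.04: everything else → 3.5% → €0.8414
Pair of jeans €118.11: apparel, €100.00 or more → 6.75% → €7.972425
Bottle of whiskey €71.21: alcoholic beverages → 9.5% → €6.76495
Shoe repair €29.14: taxable services → 6.25% → €1.82125
Blazer €213.45: apparel, €100.00 or more → 6.75% → €14.407875
Unrounded tax sum = €32.39625 → €32.40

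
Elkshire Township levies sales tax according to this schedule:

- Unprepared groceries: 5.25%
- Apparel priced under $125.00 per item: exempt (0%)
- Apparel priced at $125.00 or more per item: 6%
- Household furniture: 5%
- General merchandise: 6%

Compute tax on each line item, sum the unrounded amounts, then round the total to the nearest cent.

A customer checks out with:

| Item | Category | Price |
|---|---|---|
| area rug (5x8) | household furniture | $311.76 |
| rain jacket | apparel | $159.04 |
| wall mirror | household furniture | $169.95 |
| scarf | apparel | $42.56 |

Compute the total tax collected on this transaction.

$33.63

Area rug (5x8) $311.76: household furniture → 5% → $15.588
Rain jacket $159.04: apparel, $125.00 or more → 6% → $9.5424
Wall mirror $169.95: household furniture → 5% → $8.4975
Scarf $42.56: apparel, under $125.00 → 0% → $0.00
Unrounded tax sum = $33.6279 → $33.63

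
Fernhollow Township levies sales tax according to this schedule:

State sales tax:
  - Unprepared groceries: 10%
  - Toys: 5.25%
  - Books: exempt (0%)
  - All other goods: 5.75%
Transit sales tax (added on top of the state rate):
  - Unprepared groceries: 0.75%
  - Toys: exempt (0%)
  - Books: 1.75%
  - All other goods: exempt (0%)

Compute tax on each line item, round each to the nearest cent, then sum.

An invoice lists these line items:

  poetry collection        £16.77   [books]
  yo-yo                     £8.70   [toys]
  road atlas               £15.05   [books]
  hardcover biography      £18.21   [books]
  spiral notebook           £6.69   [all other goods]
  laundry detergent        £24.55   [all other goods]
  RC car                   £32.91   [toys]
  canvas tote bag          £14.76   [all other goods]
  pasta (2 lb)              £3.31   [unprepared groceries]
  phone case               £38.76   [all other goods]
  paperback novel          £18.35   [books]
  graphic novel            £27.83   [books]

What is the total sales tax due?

Poetry collection £16.77: books → 0% + 1.75% transit = 1.75% → £0.29
Yo-yo £8.70: toys → 5.25% + 0% transit = 5.25% → £0.46
Road atlas £15.05: books → 0% + 1.75% transit = 1.75% → £0.26
Hardcover biography £18.21: books → 0% + 1.75% transit = 1.75% → £0.32
Spiral notebook £6.69: all other goods → 5.75% + 0% transit = 5.75% → £0.38
Laundry detergent £24.55: all other goods → 5.75% + 0% transit = 5.75% → £1.41
RC car £32.91: toys → 5.25% + 0% transit = 5.25% → £1.73
Canvas tote bag £14.76: all other goods → 5.75% + 0% transit = 5.75% → £0.85
Pasta (2 lb) £3.31: unprepared groceries → 10% + 0.75% transit = 10.75% → £0.36
Phone case £38.76: all other goods → 5.75% + 0% transit = 5.75% → £2.23
Paperback novel £18.35: books → 0% + 1.75% transit = 1.75% → £0.32
Graphic novel £27.83: books → 0% + 1.75% transit = 1.75% → £0.49
Total tax = £0.29 + £0.46 + £0.26 + £0.32 + £0.38 + £1.41 + £1.73 + £0.85 + £0.36 + £2.23 + £0.32 + £0.49 = £9.10

£9.10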